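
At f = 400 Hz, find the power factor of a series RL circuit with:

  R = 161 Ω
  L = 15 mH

Step 1 — Angular frequency: ω = 2π·f = 2π·400 = 2513 rad/s.
Step 2 — Component impedances:
  R: Z = R = 161 Ω
  L: Z = jωL = j·2513·0.015 = 0 + j37.7 Ω
Step 3 — Series combination: Z_total = R + L = 161 + j37.7 Ω = 165.4∠13.2° Ω.
Step 4 — Power factor: PF = cos(φ) = Re(Z)/|Z| = 161/165.35 = 0.9737.
Step 5 — Type: Im(Z) = 37.7 ⇒ lagging (phase φ = 13.2°).

PF = 0.9737 (lagging, φ = 13.2°)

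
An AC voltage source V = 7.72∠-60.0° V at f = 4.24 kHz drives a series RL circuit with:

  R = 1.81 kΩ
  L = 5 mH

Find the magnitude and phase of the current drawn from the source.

Step 1 — Angular frequency: ω = 2π·f = 2π·4240 = 2.664e+04 rad/s.
Step 2 — Component impedances:
  R: Z = R = 1810 Ω
  L: Z = jωL = j·2.664e+04·0.005 = 0 + j133.2 Ω
Step 3 — Series combination: Z_total = R + L = 1810 + j133.2 Ω = 1815∠4.2° Ω.
Step 4 — Source phasor: V = 7.72∠-60.0° V = 3.86 - j6.686 V.
Step 5 — Ohm's law: I = V / Z_total = (3.86 - j6.686) / (1810 + j133.2) = 0.001851 - j0.00383 A.
Step 6 — Convert to polar: |I| = 0.004254 A, ∠I = -64.2°.

I = 0.004254∠-64.2° A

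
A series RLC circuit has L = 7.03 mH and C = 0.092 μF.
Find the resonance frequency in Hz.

Step 1 — Resonance condition Im(Z)=0 gives ω₀ = 1/√(LC).
Step 2 — ω₀ = 1/√(0.00703·9.2e-08) = 3.932e+04 rad/s.
Step 3 — f₀ = ω₀/(2π) = 6258 Hz.

f₀ = 6258 Hz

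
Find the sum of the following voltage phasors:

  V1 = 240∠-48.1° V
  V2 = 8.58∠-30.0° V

Step 1 — Convert each phasor to rectangular form:
  V1 = 240·(cos(-48.1°) + j·sin(-48.1°)) = 160.3 - j178.6 V
  V2 = 8.58·(cos(-30.0°) + j·sin(-30.0°)) = 7.43 - j4.29 V
Step 2 — Sum components: V_total = 167.7 - j182.9 V.
Step 3 — Convert to polar: |V_total| = 248.2 V, ∠V_total = -47.5°.

V_total = 248.2∠-47.5° V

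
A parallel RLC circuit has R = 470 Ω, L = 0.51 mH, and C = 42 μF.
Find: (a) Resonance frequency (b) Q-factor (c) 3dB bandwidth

Step 1 — Resonance: ω₀ = 1/√(LC) = 1/√(0.00051·4.2e-05) = 6833 rad/s.
Step 2 — f₀ = ω₀/(2π) = 1087 Hz.
Step 3 — Parallel Q: Q = R/(ω₀L) = 470/(6833·0.00051) = 134.9.
Step 4 — Bandwidth: Δω = ω₀/Q = 50.66 rad/s; BW = Δω/(2π) = 8.063 Hz.

(a) f₀ = 1087 Hz  (b) Q = 134.9  (c) BW = 8.063 Hz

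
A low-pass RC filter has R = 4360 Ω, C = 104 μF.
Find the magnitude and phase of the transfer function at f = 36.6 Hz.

Step 1 — Angular frequency: ω = 2π·36.6 = 230 rad/s.
Step 2 — Transfer function: H(jω) = 1/(1 + jωRC).
Step 3 — Denominator: 1 + jωRC = 1 + j·230·4360·0.000104 = 1 + j104.3.
Step 4 — H = 9.196e-05 - j0.009589.
Step 5 — Magnitude: |H| = 0.00959 (-40.4 dB); phase: φ = -89.5°.

|H| = 0.00959 (-40.4 dB), φ = -89.5°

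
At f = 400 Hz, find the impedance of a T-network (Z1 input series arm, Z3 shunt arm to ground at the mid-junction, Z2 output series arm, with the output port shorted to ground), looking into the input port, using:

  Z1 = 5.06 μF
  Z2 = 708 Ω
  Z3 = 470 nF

Step 1 — Angular frequency: ω = 2π·f = 2π·400 = 2513 rad/s.
Step 2 — Component impedances:
  Z1: Z = 1/(jωC) = -j/(ω·C) = 0 - j78.63 Ω
  Z2: Z = R = 708 Ω
  Z3: Z = 1/(jωC) = -j/(ω·C) = 0 - j846.6 Ω
Step 3 — With the output port shorted to ground, the output series arm Z2 runs from the junction to ground; the shunt arm Z3 also runs from the junction to ground. They appear in parallel: Z3 || Z2 = 416.6 - j348.4 Ω.
Step 4 — Series with input arm Z1: Z_in = Z1 + (Z3 || Z2) = 416.6 - j427.1 Ω = 596.6∠-45.7° Ω.

Z = 416.6 - j427.1 Ω = 596.6∠-45.7° Ω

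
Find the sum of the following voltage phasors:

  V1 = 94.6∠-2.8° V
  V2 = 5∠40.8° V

Step 1 — Convert each phasor to rectangular form:
  V1 = 94.6·(cos(-2.8°) + j·sin(-2.8°)) = 94.49 - j4.621 V
  V2 = 5·(cos(40.8°) + j·sin(40.8°)) = 3.785 + j3.267 V
Step 2 — Sum components: V_total = 98.27 - j1.354 V.
Step 3 — Convert to polar: |V_total| = 98.28 V, ∠V_total = -0.8°.

V_total = 98.28∠-0.8° V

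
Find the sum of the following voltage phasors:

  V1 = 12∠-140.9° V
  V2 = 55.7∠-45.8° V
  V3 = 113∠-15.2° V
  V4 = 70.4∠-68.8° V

Step 1 — Convert each phasor to rectangular form:
  V1 = 12·(cos(-140.9°) + j·sin(-140.9°)) = -9.313 - j7.568 V
  V2 = 55.7·(cos(-45.8°) + j·sin(-45.8°)) = 38.83 - j39.93 V
  V3 = 113·(cos(-15.2°) + j·sin(-15.2°)) = 109 - j29.63 V
  V4 = 70.4·(cos(-68.8°) + j·sin(-68.8°)) = 25.46 - j65.64 V
Step 2 — Sum components: V_total = 164 - j142.8 V.
Step 3 — Convert to polar: |V_total| = 217.5 V, ∠V_total = -41.0°.

V_total = 217.5∠-41.0° V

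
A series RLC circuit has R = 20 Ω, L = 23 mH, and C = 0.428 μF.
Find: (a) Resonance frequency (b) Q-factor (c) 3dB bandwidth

Step 1 — Resonance condition Im(Z)=0 gives ω₀ = 1/√(LC).
Step 2 — ω₀ = 1/√(0.023·4.28e-07) = 1.008e+04 rad/s.
Step 3 — f₀ = ω₀/(2π) = 1604 Hz.
Step 4 — Series Q: Q = ω₀L/R = 1.008e+04·0.023/20 = 11.59.
Step 5 — 3dB bandwidth: Δω = ω₀/Q = 869.6 rad/s; BW = Δω/(2π) = 138.4 Hz.

(a) f₀ = 1604 Hz  (b) Q = 11.59  (c) BW = 138.4 Hz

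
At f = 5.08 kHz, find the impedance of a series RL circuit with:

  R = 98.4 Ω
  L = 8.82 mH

Step 1 — Angular frequency: ω = 2π·f = 2π·5080 = 3.192e+04 rad/s.
Step 2 — Component impedances:
  R: Z = R = 98.4 Ω
  L: Z = jωL = j·3.192e+04·0.00882 = 0 + j281.5 Ω
Step 3 — Series combination: Z_total = R + L = 98.4 + j281.5 Ω = 298.2∠70.7° Ω.

Z = 98.4 + j281.5 Ω = 298.2∠70.7° Ω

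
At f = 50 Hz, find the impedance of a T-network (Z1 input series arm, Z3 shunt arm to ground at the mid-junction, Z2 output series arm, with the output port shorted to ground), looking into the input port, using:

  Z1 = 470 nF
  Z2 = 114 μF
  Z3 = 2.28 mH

Step 1 — Angular frequency: ω = 2π·f = 2π·50 = 314.2 rad/s.
Step 2 — Component impedances:
  Z1: Z = 1/(jωC) = -j/(ω·C) = 0 - j6773 Ω
  Z2: Z = 1/(jωC) = -j/(ω·C) = 0 - j27.92 Ω
  Z3: Z = jωL = j·314.2·0.00228 = 0 + j0.7163 Ω
Step 3 — With the output port shorted to ground, the output series arm Z2 runs from the junction to ground; the shunt arm Z3 also runs from the junction to ground. They appear in parallel: Z3 || Z2 = 0 + j0.7351 Ω.
Step 4 — Series with input arm Z1: Z_in = Z1 + (Z3 || Z2) = 0 - j6772 Ω = 6772∠-90.0° Ω.

Z = 0 - j6772 Ω = 6772∠-90.0° Ω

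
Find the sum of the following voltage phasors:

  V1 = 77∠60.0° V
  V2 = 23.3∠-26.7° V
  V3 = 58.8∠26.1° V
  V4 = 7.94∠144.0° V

Step 1 — Convert each phasor to rectangular form:
  V1 = 77·(cos(60.0°) + j·sin(60.0°)) = 38.5 + j66.68 V
  V2 = 23.3·(cos(-26.7°) + j·sin(-26.7°)) = 20.82 - j10.47 V
  V3 = 58.8·(cos(26.1°) + j·sin(26.1°)) = 52.8 + j25.87 V
  V4 = 7.94·(cos(144.0°) + j·sin(144.0°)) = -6.424 + j4.667 V
Step 2 — Sum components: V_total = 105.7 + j86.75 V.
Step 3 — Convert to polar: |V_total| = 136.7 V, ∠V_total = 39.4°.

V_total = 136.7∠39.4° V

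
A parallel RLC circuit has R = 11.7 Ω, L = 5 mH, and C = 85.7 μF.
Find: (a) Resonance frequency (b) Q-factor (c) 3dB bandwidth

Step 1 — Resonance: ω₀ = 1/√(LC) = 1/√(0.005·8.57e-05) = 1528 rad/s.
Step 2 — f₀ = ω₀/(2π) = 243.1 Hz.
Step 3 — Parallel Q: Q = R/(ω₀L) = 11.7/(1528·0.005) = 1.532.
Step 4 — Bandwidth: Δω = ω₀/Q = 997.3 rad/s; BW = Δω/(2π) = 158.7 Hz.

(a) f₀ = 243.1 Hz  (b) Q = 1.532  (c) BW = 158.7 Hz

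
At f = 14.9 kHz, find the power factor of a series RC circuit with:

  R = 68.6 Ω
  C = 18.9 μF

Step 1 — Angular frequency: ω = 2π·f = 2π·1.49e+04 = 9.362e+04 rad/s.
Step 2 — Component impedances:
  R: Z = R = 68.6 Ω
  C: Z = 1/(jωC) = -j/(ω·C) = 0 - j0.5652 Ω
Step 3 — Series combination: Z_total = R + C = 68.6 - j0.5652 Ω = 68.6∠-0.5° Ω.
Step 4 — Power factor: PF = cos(φ) = Re(Z)/|Z| = 68.6/68.6 = 1.
Step 5 — Type: Im(Z) = -0.5652 ⇒ leading (phase φ = -0.5°).

PF = 1 (leading, φ = -0.5°)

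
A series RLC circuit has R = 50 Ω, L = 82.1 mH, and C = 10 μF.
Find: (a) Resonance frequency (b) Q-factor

Step 1 — Resonance condition Im(Z)=0 gives ω₀ = 1/√(LC).
Step 2 — ω₀ = 1/√(0.0821·1e-05) = 1104 rad/s.
Step 3 — f₀ = ω₀/(2π) = 175.7 Hz.
Step 4 — Series Q: Q = ω₀L/R = 1104·0.0821/50 = 1.812.

(a) f₀ = 175.7 Hz  (b) Q = 1.812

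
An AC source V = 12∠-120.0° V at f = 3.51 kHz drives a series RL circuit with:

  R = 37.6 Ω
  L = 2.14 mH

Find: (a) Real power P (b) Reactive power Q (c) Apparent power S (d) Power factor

Step 1 — Angular frequency: ω = 2π·f = 2π·3510 = 2.205e+04 rad/s.
Step 2 — Component impedances:
  R: Z = R = 37.6 Ω
  L: Z = jωL = j·2.205e+04·0.00214 = 0 + j47.2 Ω
Step 3 — Series combination: Z_total = R + L = 37.6 + j47.2 Ω = 60.34∠51.5° Ω.
Step 4 — Source phasor: V = 12∠-120.0° V = -6 - j10.39 V.
Step 5 — Current: I = V / Z = -0.1967 - j0.02954 A = 0.1989∠-171.5° A.
Step 6 — Complex power: S = V·I* = 1.487 + j1.866 VA.
Step 7 — Real power: P = Re(S) = 1.487 W.
Step 8 — Reactive power: Q = Im(S) = 1.866 VAR.
Step 9 — Apparent power: |S| = 2.386 VA.
Step 10 — Power factor: PF = P/|S| = 0.6231 (lagging).

(a) P = 1.487 W  (b) Q = 1.866 VAR  (c) S = 2.386 VA  (d) PF = 0.6231 (lagging)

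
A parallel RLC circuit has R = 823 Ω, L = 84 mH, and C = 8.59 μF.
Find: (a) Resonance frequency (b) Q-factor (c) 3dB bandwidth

Step 1 — Resonance: ω₀ = 1/√(LC) = 1/√(0.084·8.59e-06) = 1177 rad/s.
Step 2 — f₀ = ω₀/(2π) = 187.4 Hz.
Step 3 — Parallel Q: Q = R/(ω₀L) = 823/(1177·0.084) = 8.323.
Step 4 — Bandwidth: Δω = ω₀/Q = 141.5 rad/s; BW = Δω/(2π) = 22.51 Hz.

(a) f₀ = 187.4 Hz  (b) Q = 8.323  (c) BW = 22.51 Hz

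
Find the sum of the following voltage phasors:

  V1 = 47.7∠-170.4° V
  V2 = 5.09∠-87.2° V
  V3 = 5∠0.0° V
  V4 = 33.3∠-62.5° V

Step 1 — Convert each phasor to rectangular form:
  V1 = 47.7·(cos(-170.4°) + j·sin(-170.4°)) = -47.03 - j7.955 V
  V2 = 5.09·(cos(-87.2°) + j·sin(-87.2°)) = 0.2486 - j5.084 V
  V3 = 5·(cos(0.0°) + j·sin(0.0°)) = 5 V
  V4 = 33.3·(cos(-62.5°) + j·sin(-62.5°)) = 15.38 - j29.54 V
Step 2 — Sum components: V_total = -26.41 - j42.58 V.
Step 3 — Convert to polar: |V_total| = 50.1 V, ∠V_total = -121.8°.

V_total = 50.1∠-121.8° V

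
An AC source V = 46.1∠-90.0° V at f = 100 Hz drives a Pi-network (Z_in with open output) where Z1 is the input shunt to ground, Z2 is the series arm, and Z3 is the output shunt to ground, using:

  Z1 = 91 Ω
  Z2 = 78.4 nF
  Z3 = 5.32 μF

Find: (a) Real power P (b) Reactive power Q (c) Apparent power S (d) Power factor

Step 1 — Angular frequency: ω = 2π·f = 2π·100 = 628.3 rad/s.
Step 2 — Component impedances:
  Z1: Z = R = 91 Ω
  Z2: Z = 1/(jωC) = -j/(ω·C) = 0 - j2.03e+04 Ω
  Z3: Z = 1/(jωC) = -j/(ω·C) = 0 - j299.2 Ω
Step 3 — With open output, the series arm Z2 and the output shunt Z3 appear in series to ground: Z2 + Z3 = 0 - j2.06e+04 Ω.
Step 4 — Parallel with input shunt Z1: Z_in = Z1 || (Z2 + Z3) = 91 - j0.402 Ω = 91∠-0.3° Ω.
Step 5 — Source phasor: V = 46.1∠-90.0° V = 0 - j46.1 V.
Step 6 — Current: I = V / Z = 0.002238 - j0.5066 A = 0.5066∠-89.7° A.
Step 7 — Complex power: S = V·I* = 23.35 - j0.1032 VA.
Step 8 — Real power: P = Re(S) = 23.35 W.
Step 9 — Reactive power: Q = Im(S) = -0.1032 VAR.
Step 10 — Apparent power: |S| = 23.35 VA.
Step 11 — Power factor: PF = P/|S| = 1 (leading).

(a) P = 23.35 W  (b) Q = -0.1032 VAR  (c) S = 23.35 VA  (d) PF = 1 (leading)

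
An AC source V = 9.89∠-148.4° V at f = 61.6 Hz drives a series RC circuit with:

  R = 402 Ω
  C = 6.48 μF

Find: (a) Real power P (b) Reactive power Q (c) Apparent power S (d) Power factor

Step 1 — Angular frequency: ω = 2π·f = 2π·61.6 = 387 rad/s.
Step 2 — Component impedances:
  R: Z = R = 402 Ω
  C: Z = 1/(jωC) = -j/(ω·C) = 0 - j398.7 Ω
Step 3 — Series combination: Z_total = R + C = 402 - j398.7 Ω = 566.2∠-44.8° Ω.
Step 4 — Source phasor: V = 9.89∠-148.4° V = -8.424 - j5.182 V.
Step 5 — Current: I = V / Z = -0.004118 - j0.01698 A = 0.01747∠-103.6° A.
Step 6 — Complex power: S = V·I* = 0.1227 - j0.1217 VA.
Step 7 — Real power: P = Re(S) = 0.1227 W.
Step 8 — Reactive power: Q = Im(S) = -0.1217 VAR.
Step 9 — Apparent power: |S| = 0.1728 VA.
Step 10 — Power factor: PF = P/|S| = 0.71 (leading).

(a) P = 0.1227 W  (b) Q = -0.1217 VAR  (c) S = 0.1728 VA  (d) PF = 0.71 (leading)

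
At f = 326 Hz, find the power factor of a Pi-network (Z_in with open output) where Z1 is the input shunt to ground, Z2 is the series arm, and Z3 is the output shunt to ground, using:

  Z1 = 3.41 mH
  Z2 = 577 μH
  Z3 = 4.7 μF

Step 1 — Angular frequency: ω = 2π·f = 2π·326 = 2048 rad/s.
Step 2 — Component impedances:
  Z1: Z = jωL = j·2048·0.00341 = 0 + j6.985 Ω
  Z2: Z = jωL = j·2048·0.000577 = 0 + j1.182 Ω
  Z3: Z = 1/(jωC) = -j/(ω·C) = 0 - j103.9 Ω
Step 3 — With open output, the series arm Z2 and the output shunt Z3 appear in series to ground: Z2 + Z3 = 0 - j102.7 Ω.
Step 4 — Parallel with input shunt Z1: Z_in = Z1 || (Z2 + Z3) = 0 + j7.495 Ω = 7.495∠90.0° Ω.
Step 5 — Power factor: PF = cos(φ) = Re(Z)/|Z| = -0/7.495 = -0.
Step 6 — Type: Im(Z) = 7.495 ⇒ lagging (phase φ = 90.0°).

PF = -0 (lagging, φ = 90.0°)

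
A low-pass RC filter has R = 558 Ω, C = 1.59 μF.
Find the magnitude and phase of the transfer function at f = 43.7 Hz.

Step 1 — Angular frequency: ω = 2π·43.7 = 274.6 rad/s.
Step 2 — Transfer function: H(jω) = 1/(1 + jωRC).
Step 3 — Denominator: 1 + jωRC = 1 + j·274.6·558·1.59e-06 = 1 + j0.2436.
Step 4 — H = 0.944 - j0.23.
Step 5 — Magnitude: |H| = 0.9716 (-0.3 dB); phase: φ = -13.7°.

|H| = 0.9716 (-0.3 dB), φ = -13.7°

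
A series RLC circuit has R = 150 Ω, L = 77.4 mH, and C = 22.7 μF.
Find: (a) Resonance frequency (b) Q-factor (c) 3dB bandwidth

Step 1 — Resonance: ω₀ = 1/√(LC) = 1/√(0.0774·2.27e-05) = 754.4 rad/s.
Step 2 — f₀ = ω₀/(2π) = 120.1 Hz.
Step 3 — Series Q: Q = ω₀L/R = 754.4·0.0774/150 = 0.3893.
Step 4 — Bandwidth: Δω = ω₀/Q = 1938 rad/s; BW = Δω/(2π) = 308.4 Hz.

(a) f₀ = 120.1 Hz  (b) Q = 0.3893  (c) BW = 308.4 Hz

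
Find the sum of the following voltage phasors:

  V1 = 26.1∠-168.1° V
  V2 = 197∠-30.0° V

Step 1 — Convert each phasor to rectangular form:
  V1 = 26.1·(cos(-168.1°) + j·sin(-168.1°)) = -25.54 - j5.382 V
  V2 = 197·(cos(-30.0°) + j·sin(-30.0°)) = 170.6 - j98.5 V
Step 2 — Sum components: V_total = 145.1 - j103.9 V.
Step 3 — Convert to polar: |V_total| = 178.4 V, ∠V_total = -35.6°.

V_total = 178.4∠-35.6° V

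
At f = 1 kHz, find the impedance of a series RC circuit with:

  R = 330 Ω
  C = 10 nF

Step 1 — Angular frequency: ω = 2π·f = 2π·1000 = 6283 rad/s.
Step 2 — Component impedances:
  R: Z = R = 330 Ω
  C: Z = 1/(jωC) = -j/(ω·C) = 0 - j1.592e+04 Ω
Step 3 — Series combination: Z_total = R + C = 330 - j1.592e+04 Ω = 1.592e+04∠-88.8° Ω.

Z = 330 - j1.592e+04 Ω = 1.592e+04∠-88.8° Ω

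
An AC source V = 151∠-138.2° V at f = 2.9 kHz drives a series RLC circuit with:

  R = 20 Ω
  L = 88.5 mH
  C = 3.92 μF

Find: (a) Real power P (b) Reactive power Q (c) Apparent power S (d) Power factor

Step 1 — Angular frequency: ω = 2π·f = 2π·2900 = 1.822e+04 rad/s.
Step 2 — Component impedances:
  R: Z = R = 20 Ω
  L: Z = jωL = j·1.822e+04·0.0885 = 0 + j1613 Ω
  C: Z = 1/(jωC) = -j/(ω·C) = 0 - j14 Ω
Step 3 — Series combination: Z_total = R + L + C = 20 + j1599 Ω = 1599∠89.3° Ω.
Step 4 — Source phasor: V = 151∠-138.2° V = -112.6 - j100.6 V.
Step 5 — Current: I = V / Z = -0.06383 + j0.06962 A = 0.09445∠132.5° A.
Step 6 — Complex power: S = V·I* = 0.1784 + j14.26 VA.
Step 7 — Real power: P = Re(S) = 0.1784 W.
Step 8 — Reactive power: Q = Im(S) = 14.26 VAR.
Step 9 — Apparent power: |S| = 14.26 VA.
Step 10 — Power factor: PF = P/|S| = 0.01251 (lagging).

(a) P = 0.1784 W  (b) Q = 14.26 VAR  (c) S = 14.26 VA  (d) PF = 0.01251 (lagging)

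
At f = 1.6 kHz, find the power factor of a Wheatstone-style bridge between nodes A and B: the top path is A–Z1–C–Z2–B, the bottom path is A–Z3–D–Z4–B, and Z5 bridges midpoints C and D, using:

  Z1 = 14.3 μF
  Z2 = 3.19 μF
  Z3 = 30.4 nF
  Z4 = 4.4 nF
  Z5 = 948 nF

Step 1 — Angular frequency: ω = 2π·f = 2π·1600 = 1.005e+04 rad/s.
Step 2 — Component impedances:
  Z1: Z = 1/(jωC) = -j/(ω·C) = 0 - j6.956 Ω
  Z2: Z = 1/(jωC) = -j/(ω·C) = 0 - j31.18 Ω
  Z3: Z = 1/(jωC) = -j/(ω·C) = 0 - j3272 Ω
  Z4: Z = 1/(jωC) = -j/(ω·C) = 0 - j2.261e+04 Ω
  Z5: Z = 1/(jωC) = -j/(ω·C) = 0 - j104.9 Ω
Step 3 — Bridge requires nodal analysis (the Z5 bridge couples midpoints C and D, so the two paths cannot be reduced to a simple series/parallel combination). Setting node B to ground and injecting 1 A at node A, the 3-node admittance system at A, C, D solves to V_A = Z_AB = 0 - j38.08 Ω = 38.08∠-90.0° Ω.
Step 4 — Power factor: PF = cos(φ) = Re(Z)/|Z| = 0/38.08 = 0.
Step 5 — Type: Im(Z) = -38.08 ⇒ leading (phase φ = -90.0°).

PF = 0 (leading, φ = -90.0°)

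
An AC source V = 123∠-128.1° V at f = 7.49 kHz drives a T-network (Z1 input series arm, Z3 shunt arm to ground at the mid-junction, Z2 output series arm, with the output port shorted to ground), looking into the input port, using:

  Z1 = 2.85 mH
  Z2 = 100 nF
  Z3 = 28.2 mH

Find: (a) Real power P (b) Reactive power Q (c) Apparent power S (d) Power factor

Step 1 — Angular frequency: ω = 2π·f = 2π·7490 = 4.706e+04 rad/s.
Step 2 — Component impedances:
  Z1: Z = jωL = j·4.706e+04·0.00285 = 0 + j134.1 Ω
  Z2: Z = 1/(jωC) = -j/(ω·C) = 0 - j212.5 Ω
  Z3: Z = jωL = j·4.706e+04·0.0282 = 0 + j1327 Ω
Step 3 — With the output port shorted to ground, the output series arm Z2 runs from the junction to ground; the shunt arm Z3 also runs from the junction to ground. They appear in parallel: Z3 || Z2 = 0 - j253 Ω.
Step 4 — Series with input arm Z1: Z_in = Z1 + (Z3 || Z2) = 0 - j118.9 Ω = 118.9∠-90.0° Ω.
Step 5 — Source phasor: V = 123∠-128.1° V = -75.9 - j96.79 V.
Step 6 — Current: I = V / Z = 0.8142 - j0.6385 A = 1.035∠-38.1° A.
Step 7 — Complex power: S = V·I* = 0 - j127.3 VA.
Step 8 — Real power: P = Re(S) = 0 W.
Step 9 — Reactive power: Q = Im(S) = -127.3 VAR.
Step 10 — Apparent power: |S| = 127.3 VA.
Step 11 — Power factor: PF = P/|S| = 0 (leading).

(a) P = 0 W  (b) Q = -127.3 VAR  (c) S = 127.3 VA  (d) PF = 0 (leading)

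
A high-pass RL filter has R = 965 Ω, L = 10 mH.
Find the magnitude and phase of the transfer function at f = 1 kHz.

Step 1 — Angular frequency: ω = 2π·1000 = 6283 rad/s.
Step 2 — Transfer function: H(jω) = jωL/(R + jωL).
Step 3 — Numerator jωL = j·62.83; denominator R + jωL = 965 + j62.83.
Step 4 — H = 0.004222 + j0.06484.
Step 5 — Magnitude: |H| = 0.06497 (-23.7 dB); phase: φ = 86.3°.

|H| = 0.06497 (-23.7 dB), φ = 86.3°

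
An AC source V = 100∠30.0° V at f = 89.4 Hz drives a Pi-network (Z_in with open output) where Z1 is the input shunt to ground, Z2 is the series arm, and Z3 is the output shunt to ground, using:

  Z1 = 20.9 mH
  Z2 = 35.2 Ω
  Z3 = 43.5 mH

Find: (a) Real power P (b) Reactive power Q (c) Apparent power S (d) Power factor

Step 1 — Angular frequency: ω = 2π·f = 2π·89.4 = 561.7 rad/s.
Step 2 — Component impedances:
  Z1: Z = jωL = j·561.7·0.0209 = 0 + j11.74 Ω
  Z2: Z = R = 35.2 Ω
  Z3: Z = jωL = j·561.7·0.0435 = 0 + j24.43 Ω
Step 3 — With open output, the series arm Z2 and the output shunt Z3 appear in series to ground: Z2 + Z3 = 35.2 + j24.43 Ω.
Step 4 — Parallel with input shunt Z1: Z_in = Z1 || (Z2 + Z3) = 1.904 + j9.783 Ω = 9.966∠79.0° Ω.
Step 5 — Source phasor: V = 100∠30.0° V = 86.6 + j50 V.
Step 6 — Current: I = V / Z = 6.585 - j7.571 A = 10.03∠-49.0° A.
Step 7 — Complex power: S = V·I* = 191.7 + j984.9 VA.
Step 8 — Real power: P = Re(S) = 191.7 W.
Step 9 — Reactive power: Q = Im(S) = 984.9 VAR.
Step 10 — Apparent power: |S| = 1003 VA.
Step 11 — Power factor: PF = P/|S| = 0.1911 (lagging).

(a) P = 191.7 W  (b) Q = 984.9 VAR  (c) S = 1003 VA  (d) PF = 0.1911 (lagging)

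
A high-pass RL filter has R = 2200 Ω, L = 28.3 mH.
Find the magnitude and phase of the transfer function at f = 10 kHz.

Step 1 — Angular frequency: ω = 2π·1e+04 = 6.283e+04 rad/s.
Step 2 — Transfer function: H(jω) = jωL/(R + jωL).
Step 3 — Numerator jωL = j·1778; denominator R + jωL = 2200 + j1778.
Step 4 — H = 0.3951 + j0.4889.
Step 5 — Magnitude: |H| = 0.6286 (-4.0 dB); phase: φ = 51.1°.

|H| = 0.6286 (-4.0 dB), φ = 51.1°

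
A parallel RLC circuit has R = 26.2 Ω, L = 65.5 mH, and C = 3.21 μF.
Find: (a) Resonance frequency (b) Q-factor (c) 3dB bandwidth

Step 1 — Resonance: ω₀ = 1/√(LC) = 1/√(0.0655·3.21e-06) = 2181 rad/s.
Step 2 — f₀ = ω₀/(2π) = 347.1 Hz.
Step 3 — Parallel Q: Q = R/(ω₀L) = 26.2/(2181·0.0655) = 0.1834.
Step 4 — Bandwidth: Δω = ω₀/Q = 1.189e+04 rad/s; BW = Δω/(2π) = 1892 Hz.

(a) f₀ = 347.1 Hz  (b) Q = 0.1834  (c) BW = 1892 Hz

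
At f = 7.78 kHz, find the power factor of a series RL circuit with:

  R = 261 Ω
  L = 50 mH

Step 1 — Angular frequency: ω = 2π·f = 2π·7780 = 4.888e+04 rad/s.
Step 2 — Component impedances:
  R: Z = R = 261 Ω
  L: Z = jωL = j·4.888e+04·0.05 = 0 + j2444 Ω
Step 3 — Series combination: Z_total = R + L = 261 + j2444 Ω = 2458∠83.9° Ω.
Step 4 — Power factor: PF = cos(φ) = Re(Z)/|Z| = 261/2458 = 0.1062.
Step 5 — Type: Im(Z) = 2444 ⇒ lagging (phase φ = 83.9°).

PF = 0.1062 (lagging, φ = 83.9°)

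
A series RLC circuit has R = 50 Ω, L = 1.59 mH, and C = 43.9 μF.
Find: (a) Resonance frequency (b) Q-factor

Step 1 — Resonance condition Im(Z)=0 gives ω₀ = 1/√(LC).
Step 2 — ω₀ = 1/√(0.00159·4.39e-05) = 3785 rad/s.
Step 3 — f₀ = ω₀/(2π) = 602.4 Hz.
Step 4 — Series Q: Q = ω₀L/R = 3785·0.00159/50 = 0.1204.

(a) f₀ = 602.4 Hz  (b) Q = 0.1204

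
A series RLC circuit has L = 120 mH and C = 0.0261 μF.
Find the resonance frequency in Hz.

Step 1 — Resonance condition Im(Z)=0 gives ω₀ = 1/√(LC).
Step 2 — ω₀ = 1/√(0.12·2.61e-08) = 1.787e+04 rad/s.
Step 3 — f₀ = ω₀/(2π) = 2844 Hz.

f₀ = 2844 Hz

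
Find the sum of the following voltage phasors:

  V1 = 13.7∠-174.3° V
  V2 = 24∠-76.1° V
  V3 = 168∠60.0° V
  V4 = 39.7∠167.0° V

Step 1 — Convert each phasor to rectangular form:
  V1 = 13.7·(cos(-174.3°) + j·sin(-174.3°)) = -13.63 - j1.361 V
  V2 = 24·(cos(-76.1°) + j·sin(-76.1°)) = 5.765 - j23.3 V
  V3 = 168·(cos(60.0°) + j·sin(60.0°)) = 84 + j145.5 V
  V4 = 39.7·(cos(167.0°) + j·sin(167.0°)) = -38.68 + j8.931 V
Step 2 — Sum components: V_total = 37.45 + j129.8 V.
Step 3 — Convert to polar: |V_total| = 135.1 V, ∠V_total = 73.9°.

V_total = 135.1∠73.9° V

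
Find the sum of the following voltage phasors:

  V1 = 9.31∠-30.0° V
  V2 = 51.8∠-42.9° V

Step 1 — Convert each phasor to rectangular form:
  V1 = 9.31·(cos(-30.0°) + j·sin(-30.0°)) = 8.063 - j4.655 V
  V2 = 51.8·(cos(-42.9°) + j·sin(-42.9°)) = 37.95 - j35.26 V
Step 2 — Sum components: V_total = 46.01 - j39.92 V.
Step 3 — Convert to polar: |V_total| = 60.91 V, ∠V_total = -40.9°.

V_total = 60.91∠-40.9° V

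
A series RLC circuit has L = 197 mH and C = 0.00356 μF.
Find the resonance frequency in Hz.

Step 1 — Resonance condition Im(Z)=0 gives ω₀ = 1/√(LC).
Step 2 — ω₀ = 1/√(0.197·3.56e-09) = 3.776e+04 rad/s.
Step 3 — f₀ = ω₀/(2π) = 6010 Hz.

f₀ = 6010 Hz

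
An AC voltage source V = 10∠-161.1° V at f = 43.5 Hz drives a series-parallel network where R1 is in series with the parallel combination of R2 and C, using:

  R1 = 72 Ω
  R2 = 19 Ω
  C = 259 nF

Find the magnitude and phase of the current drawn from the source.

Step 1 — Angular frequency: ω = 2π·f = 2π·43.5 = 273.3 rad/s.
Step 2 — Component impedances:
  R1: Z = R = 72 Ω
  R2: Z = R = 19 Ω
  C: Z = 1/(jωC) = -j/(ω·C) = 0 - j1.413e+04 Ω
Step 3 — Parallel branch: R2 || C = 1/(1/R2 + 1/C) = 19 - j0.02555 Ω.
Step 4 — Series with R1: Z_total = R1 + (R2 || C) = 91 - j0.02555 Ω = 91∠-0.0° Ω.
Step 5 — Source phasor: V = 10∠-161.1° V = -9.461 - j3.239 V.
Step 6 — Ohm's law: I = V / Z_total = (-9.461 - j3.239) / (91 - j0.02555) = -0.104 - j0.03562 A.
Step 7 — Convert to polar: |I| = 0.1099 A, ∠I = -161.1°.

I = 0.1099∠-161.1° A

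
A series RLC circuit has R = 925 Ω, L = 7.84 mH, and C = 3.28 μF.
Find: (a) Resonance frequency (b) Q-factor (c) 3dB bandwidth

Step 1 — Resonance: ω₀ = 1/√(LC) = 1/√(0.00784·3.28e-06) = 6236 rad/s.
Step 2 — f₀ = ω₀/(2π) = 992.5 Hz.
Step 3 — Series Q: Q = ω₀L/R = 6236·0.00784/925 = 0.05285.
Step 4 — Bandwidth: Δω = ω₀/Q = 1.18e+05 rad/s; BW = Δω/(2π) = 1.878e+04 Hz.

(a) f₀ = 992.5 Hz  (b) Q = 0.05285  (c) BW = 1.878e+04 Hz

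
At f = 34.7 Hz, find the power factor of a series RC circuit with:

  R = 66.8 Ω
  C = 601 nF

Step 1 — Angular frequency: ω = 2π·f = 2π·34.7 = 218 rad/s.
Step 2 — Component impedances:
  R: Z = R = 66.8 Ω
  C: Z = 1/(jωC) = -j/(ω·C) = 0 - j7632 Ω
Step 3 — Series combination: Z_total = R + C = 66.8 - j7632 Ω = 7632∠-89.5° Ω.
Step 4 — Power factor: PF = cos(φ) = Re(Z)/|Z| = 66.8/7632 = 0.008753.
Step 5 — Type: Im(Z) = -7632 ⇒ leading (phase φ = -89.5°).

PF = 0.008753 (leading, φ = -89.5°)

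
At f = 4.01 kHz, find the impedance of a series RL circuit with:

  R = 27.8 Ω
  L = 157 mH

Step 1 — Angular frequency: ω = 2π·f = 2π·4010 = 2.52e+04 rad/s.
Step 2 — Component impedances:
  R: Z = R = 27.8 Ω
  L: Z = jωL = j·2.52e+04·0.157 = 0 + j3956 Ω
Step 3 — Series combination: Z_total = R + L = 27.8 + j3956 Ω = 3956∠89.6° Ω.

Z = 27.8 + j3956 Ω = 3956∠89.6° Ω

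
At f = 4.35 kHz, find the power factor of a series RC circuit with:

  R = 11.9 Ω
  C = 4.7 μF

Step 1 — Angular frequency: ω = 2π·f = 2π·4350 = 2.733e+04 rad/s.
Step 2 — Component impedances:
  R: Z = R = 11.9 Ω
  C: Z = 1/(jωC) = -j/(ω·C) = 0 - j7.785 Ω
Step 3 — Series combination: Z_total = R + C = 11.9 - j7.785 Ω = 14.22∠-33.2° Ω.
Step 4 — Power factor: PF = cos(φ) = Re(Z)/|Z| = 11.9/14.22 = 0.8368.
Step 5 — Type: Im(Z) = -7.785 ⇒ leading (phase φ = -33.2°).

PF = 0.8368 (leading, φ = -33.2°)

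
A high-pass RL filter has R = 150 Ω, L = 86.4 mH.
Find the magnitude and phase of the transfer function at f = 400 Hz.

Step 1 — Angular frequency: ω = 2π·400 = 2513 rad/s.
Step 2 — Transfer function: H(jω) = jωL/(R + jωL).
Step 3 — Numerator jωL = j·217.1; denominator R + jωL = 150 + j217.1.
Step 4 — H = 0.677 + j0.4676.
Step 5 — Magnitude: |H| = 0.8228 (-1.7 dB); phase: φ = 34.6°.

|H| = 0.8228 (-1.7 dB), φ = 34.6°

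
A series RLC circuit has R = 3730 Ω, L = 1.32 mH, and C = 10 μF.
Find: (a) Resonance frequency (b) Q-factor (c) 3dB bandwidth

Step 1 — Resonance: ω₀ = 1/√(LC) = 1/√(0.00132·1e-05) = 8704 rad/s.
Step 2 — f₀ = ω₀/(2π) = 1385 Hz.
Step 3 — Series Q: Q = ω₀L/R = 8704·0.00132/3730 = 0.00308.
Step 4 — Bandwidth: Δω = ω₀/Q = 2.826e+06 rad/s; BW = Δω/(2π) = 4.497e+05 Hz.

(a) f₀ = 1385 Hz  (b) Q = 0.00308  (c) BW = 4.497e+05 Hz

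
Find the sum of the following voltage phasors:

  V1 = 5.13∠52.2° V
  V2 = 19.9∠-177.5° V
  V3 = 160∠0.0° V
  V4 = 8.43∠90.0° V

Step 1 — Convert each phasor to rectangular form:
  V1 = 5.13·(cos(52.2°) + j·sin(52.2°)) = 3.144 + j4.053 V
  V2 = 19.9·(cos(-177.5°) + j·sin(-177.5°)) = -19.88 - j0.868 V
  V3 = 160·(cos(0.0°) + j·sin(0.0°)) = 160 V
  V4 = 8.43·(cos(90.0°) + j·sin(90.0°)) = 0 + j8.43 V
Step 2 — Sum components: V_total = 143.3 + j11.62 V.
Step 3 — Convert to polar: |V_total| = 143.7 V, ∠V_total = 4.6°.

V_total = 143.7∠4.6° V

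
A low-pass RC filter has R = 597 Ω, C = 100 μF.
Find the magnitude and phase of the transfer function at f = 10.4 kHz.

Step 1 — Angular frequency: ω = 2π·1.04e+04 = 6.535e+04 rad/s.
Step 2 — Transfer function: H(jω) = 1/(1 + jωRC).
Step 3 — Denominator: 1 + jωRC = 1 + j·6.535e+04·597·0.0001 = 1 + j3901.
Step 4 — H = 6.571e-08 - j0.0002563.
Step 5 — Magnitude: |H| = 0.0002563 (-71.8 dB); phase: φ = -90.0°.

|H| = 0.0002563 (-71.8 dB), φ = -90.0°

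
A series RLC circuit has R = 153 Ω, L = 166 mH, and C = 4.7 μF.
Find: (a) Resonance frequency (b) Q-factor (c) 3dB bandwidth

Step 1 — Resonance condition Im(Z)=0 gives ω₀ = 1/√(LC).
Step 2 — ω₀ = 1/√(0.166·4.7e-06) = 1132 rad/s.
Step 3 — f₀ = ω₀/(2π) = 180.2 Hz.
Step 4 — Series Q: Q = ω₀L/R = 1132·0.166/153 = 1.228.
Step 5 — 3dB bandwidth: Δω = ω₀/Q = 921.7 rad/s; BW = Δω/(2π) = 146.7 Hz.

(a) f₀ = 180.2 Hz  (b) Q = 1.228  (c) BW = 146.7 Hz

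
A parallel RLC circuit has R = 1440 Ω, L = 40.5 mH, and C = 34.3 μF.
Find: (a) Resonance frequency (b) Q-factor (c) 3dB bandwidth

Step 1 — Resonance: ω₀ = 1/√(LC) = 1/√(0.0405·3.43e-05) = 848.4 rad/s.
Step 2 — f₀ = ω₀/(2π) = 135 Hz.
Step 3 — Parallel Q: Q = R/(ω₀L) = 1440/(848.4·0.0405) = 41.91.
Step 4 — Bandwidth: Δω = ω₀/Q = 20.25 rad/s; BW = Δω/(2π) = 3.222 Hz.

(a) f₀ = 135 Hz  (b) Q = 41.91  (c) BW = 3.222 Hz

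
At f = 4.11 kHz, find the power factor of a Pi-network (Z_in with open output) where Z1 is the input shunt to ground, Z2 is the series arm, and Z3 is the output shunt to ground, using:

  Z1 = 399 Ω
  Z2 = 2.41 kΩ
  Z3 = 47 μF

Step 1 — Angular frequency: ω = 2π·f = 2π·4110 = 2.582e+04 rad/s.
Step 2 — Component impedances:
  Z1: Z = R = 399 Ω
  Z2: Z = R = 2410 Ω
  Z3: Z = 1/(jωC) = -j/(ω·C) = 0 - j0.8239 Ω
Step 3 — With open output, the series arm Z2 and the output shunt Z3 appear in series to ground: Z2 + Z3 = 2410 - j0.8239 Ω.
Step 4 — Parallel with input shunt Z1: Z_in = Z1 || (Z2 + Z3) = 342.3 - j0.01662 Ω = 342.3∠-0.0° Ω.
Step 5 — Power factor: PF = cos(φ) = Re(Z)/|Z| = 342.3/342.3 = 1.
Step 6 — Type: Im(Z) = -0.01662 ⇒ leading (phase φ = -0.0°).

PF = 1 (leading, φ = -0.0°)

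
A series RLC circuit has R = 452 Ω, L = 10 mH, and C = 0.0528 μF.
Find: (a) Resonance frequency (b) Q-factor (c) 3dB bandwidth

Step 1 — Resonance: ω₀ = 1/√(LC) = 1/√(0.01·5.28e-08) = 4.352e+04 rad/s.
Step 2 — f₀ = ω₀/(2π) = 6926 Hz.
Step 3 — Series Q: Q = ω₀L/R = 4.352e+04·0.01/452 = 0.9628.
Step 4 — Bandwidth: Δω = ω₀/Q = 4.52e+04 rad/s; BW = Δω/(2π) = 7194 Hz.

(a) f₀ = 6926 Hz  (b) Q = 0.9628  (c) BW = 7194 Hz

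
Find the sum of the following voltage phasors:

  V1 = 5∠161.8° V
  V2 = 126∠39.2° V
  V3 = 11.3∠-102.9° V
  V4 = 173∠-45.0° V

Step 1 — Convert each phasor to rectangular form:
  V1 = 5·(cos(161.8°) + j·sin(161.8°)) = -4.75 + j1.562 V
  V2 = 126·(cos(39.2°) + j·sin(39.2°)) = 97.64 + j79.64 V
  V3 = 11.3·(cos(-102.9°) + j·sin(-102.9°)) = -2.523 - j11.01 V
  V4 = 173·(cos(-45.0°) + j·sin(-45.0°)) = 122.3 - j122.3 V
Step 2 — Sum components: V_total = 212.7 - j52.15 V.
Step 3 — Convert to polar: |V_total| = 219 V, ∠V_total = -13.8°.

V_total = 219∠-13.8° V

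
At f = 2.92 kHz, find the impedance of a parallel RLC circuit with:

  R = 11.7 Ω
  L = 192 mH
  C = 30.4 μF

Step 1 — Angular frequency: ω = 2π·f = 2π·2920 = 1.835e+04 rad/s.
Step 2 — Component impedances:
  R: Z = R = 11.7 Ω
  L: Z = jωL = j·1.835e+04·0.192 = 0 + j3523 Ω
  C: Z = 1/(jωC) = -j/(ω·C) = 0 - j1.793 Ω
Step 3 — Parallel combination: 1/Z_total = 1/R + 1/L + 1/C; Z_total = 0.2687 - j1.753 Ω = 1.773∠-81.3° Ω.

Z = 0.2687 - j1.753 Ω = 1.773∠-81.3° Ω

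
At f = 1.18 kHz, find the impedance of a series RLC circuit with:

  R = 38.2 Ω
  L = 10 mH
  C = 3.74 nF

Step 1 — Angular frequency: ω = 2π·f = 2π·1180 = 7414 rad/s.
Step 2 — Component impedances:
  R: Z = R = 38.2 Ω
  L: Z = jωL = j·7414·0.01 = 0 + j74.14 Ω
  C: Z = 1/(jωC) = -j/(ω·C) = 0 - j3.606e+04 Ω
Step 3 — Series combination: Z_total = R + L + C = 38.2 - j3.599e+04 Ω = 3.599e+04∠-89.9° Ω.

Z = 38.2 - j3.599e+04 Ω = 3.599e+04∠-89.9° Ω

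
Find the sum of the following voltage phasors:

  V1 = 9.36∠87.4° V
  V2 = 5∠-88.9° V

Step 1 — Convert each phasor to rectangular form:
  V1 = 9.36·(cos(87.4°) + j·sin(87.4°)) = 0.4246 + j9.35 V
  V2 = 5·(cos(-88.9°) + j·sin(-88.9°)) = 0.09599 - j4.999 V
Step 2 — Sum components: V_total = 0.5206 + j4.351 V.
Step 3 — Convert to polar: |V_total| = 4.382 V, ∠V_total = 83.2°.

V_total = 4.382∠83.2° V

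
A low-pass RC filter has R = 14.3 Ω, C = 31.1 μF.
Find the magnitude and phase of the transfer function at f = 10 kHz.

Step 1 — Angular frequency: ω = 2π·1e+04 = 6.283e+04 rad/s.
Step 2 — Transfer function: H(jω) = 1/(1 + jωRC).
Step 3 — Denominator: 1 + jωRC = 1 + j·6.283e+04·14.3·3.11e-05 = 1 + j27.94.
Step 4 — H = 0.001279 - j0.03574.
Step 5 — Magnitude: |H| = 0.03576 (-28.9 dB); phase: φ = -88.0°.

|H| = 0.03576 (-28.9 dB), φ = -88.0°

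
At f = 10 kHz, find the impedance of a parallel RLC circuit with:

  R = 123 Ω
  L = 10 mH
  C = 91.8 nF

Step 1 — Angular frequency: ω = 2π·f = 2π·1e+04 = 6.283e+04 rad/s.
Step 2 — Component impedances:
  R: Z = R = 123 Ω
  L: Z = jωL = j·6.283e+04·0.01 = 0 + j628.3 Ω
  C: Z = 1/(jωC) = -j/(ω·C) = 0 - j173.4 Ω
Step 3 — Parallel combination: 1/Z_total = 1/R + 1/L + 1/C; Z_total = 97.32 - j49.99 Ω = 109.4∠-27.2° Ω.

Z = 97.32 - j49.99 Ω = 109.4∠-27.2° Ω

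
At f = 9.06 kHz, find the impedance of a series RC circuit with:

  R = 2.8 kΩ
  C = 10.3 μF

Step 1 — Angular frequency: ω = 2π·f = 2π·9060 = 5.693e+04 rad/s.
Step 2 — Component impedances:
  R: Z = R = 2800 Ω
  C: Z = 1/(jωC) = -j/(ω·C) = 0 - j1.706 Ω
Step 3 — Series combination: Z_total = R + C = 2800 - j1.706 Ω = 2800∠-0.0° Ω.

Z = 2800 - j1.706 Ω = 2800∠-0.0° Ω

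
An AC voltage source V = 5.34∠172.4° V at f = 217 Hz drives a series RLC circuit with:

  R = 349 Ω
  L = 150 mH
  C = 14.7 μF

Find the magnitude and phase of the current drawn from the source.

Step 1 — Angular frequency: ω = 2π·f = 2π·217 = 1363 rad/s.
Step 2 — Component impedances:
  R: Z = R = 349 Ω
  L: Z = jωL = j·1363·0.15 = 0 + j204.5 Ω
  C: Z = 1/(jωC) = -j/(ω·C) = 0 - j49.89 Ω
Step 3 — Series combination: Z_total = R + L + C = 349 + j154.6 Ω = 381.7∠23.9° Ω.
Step 4 — Source phasor: V = 5.34∠172.4° V = -5.293 + j0.7062 V.
Step 5 — Ohm's law: I = V / Z_total = (-5.293 + j0.7062) / (349 + j154.6) = -0.01193 + j0.007309 A.
Step 6 — Convert to polar: |I| = 0.01399 A, ∠I = 148.5°.

I = 0.01399∠148.5° A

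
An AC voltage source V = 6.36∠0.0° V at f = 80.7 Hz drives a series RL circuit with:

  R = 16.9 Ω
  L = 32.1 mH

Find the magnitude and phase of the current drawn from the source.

Step 1 — Angular frequency: ω = 2π·f = 2π·80.7 = 507.1 rad/s.
Step 2 — Component impedances:
  R: Z = R = 16.9 Ω
  L: Z = jωL = j·507.1·0.0321 = 0 + j16.28 Ω
Step 3 — Series combination: Z_total = R + L = 16.9 + j16.28 Ω = 23.46∠43.9° Ω.
Step 4 — Source phasor: V = 6.36∠0.0° V = 6.36 V.
Step 5 — Ohm's law: I = V / Z_total = (6.36) / (16.9 + j16.28) = 0.1952 - j0.188 A.
Step 6 — Convert to polar: |I| = 0.2711 A, ∠I = -43.9°.

I = 0.2711∠-43.9° A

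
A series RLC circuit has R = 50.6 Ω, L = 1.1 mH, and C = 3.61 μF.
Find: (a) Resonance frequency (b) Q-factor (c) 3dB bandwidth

Step 1 — Resonance condition Im(Z)=0 gives ω₀ = 1/√(LC).
Step 2 — ω₀ = 1/√(0.0011·3.61e-06) = 1.587e+04 rad/s.
Step 3 — f₀ = ω₀/(2π) = 2526 Hz.
Step 4 — Series Q: Q = ω₀L/R = 1.587e+04·0.0011/50.6 = 0.345.
Step 5 — 3dB bandwidth: Δω = ω₀/Q = 4.6e+04 rad/s; BW = Δω/(2π) = 7321 Hz.

(a) f₀ = 2526 Hz  (b) Q = 0.345  (c) BW = 7321 Hz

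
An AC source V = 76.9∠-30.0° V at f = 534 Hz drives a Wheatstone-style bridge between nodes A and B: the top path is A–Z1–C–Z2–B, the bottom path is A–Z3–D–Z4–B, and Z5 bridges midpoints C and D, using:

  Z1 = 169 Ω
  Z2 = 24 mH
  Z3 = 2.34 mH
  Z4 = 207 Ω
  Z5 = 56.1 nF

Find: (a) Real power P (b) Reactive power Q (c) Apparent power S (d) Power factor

Step 1 — Angular frequency: ω = 2π·f = 2π·534 = 3355 rad/s.
Step 2 — Component impedances:
  Z1: Z = R = 169 Ω
  Z2: Z = jωL = j·3355·0.024 = 0 + j80.53 Ω
  Z3: Z = jωL = j·3355·0.00234 = 0 + j7.851 Ω
  Z4: Z = R = 207 Ω
  Z5: Z = 1/(jωC) = -j/(ω·C) = 0 - j5313 Ω
Step 3 — Bridge requires nodal analysis (the Z5 bridge couples midpoints C and D, so the two paths cannot be reduced to a simple series/parallel combination). Setting node B to ground and injecting 1 A at node A, the 3-node admittance system at A, C, D solves to V_A = Z_AB = 96.49 + j23.58 Ω = 99.33∠13.7° Ω.
Step 4 — Source phasor: V = 76.9∠-30.0° V = 66.6 - j38.45 V.
Step 5 — Current: I = V / Z = 0.5594 - j0.5352 A = 0.7742∠-43.7° A.
Step 6 — Complex power: S = V·I* = 57.83 + j14.13 VA.
Step 7 — Real power: P = Re(S) = 57.83 W.
Step 8 — Reactive power: Q = Im(S) = 14.13 VAR.
Step 9 — Apparent power: |S| = 59.53 VA.
Step 10 — Power factor: PF = P/|S| = 0.9714 (lagging).

(a) P = 57.83 W  (b) Q = 14.13 VAR  (c) S = 59.53 VA  (d) PF = 0.9714 (lagging)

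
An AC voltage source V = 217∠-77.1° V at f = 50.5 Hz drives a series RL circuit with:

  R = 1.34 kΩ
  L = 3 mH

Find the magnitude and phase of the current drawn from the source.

Step 1 — Angular frequency: ω = 2π·f = 2π·50.5 = 317.3 rad/s.
Step 2 — Component impedances:
  R: Z = R = 1340 Ω
  L: Z = jωL = j·317.3·0.003 = 0 + j0.9519 Ω
Step 3 — Series combination: Z_total = R + L = 1340 + j0.9519 Ω = 1340∠0.0° Ω.
Step 4 — Source phasor: V = 217∠-77.1° V = 48.45 - j211.5 V.
Step 5 — Ohm's law: I = V / Z_total = (48.45 - j211.5) / (1340 + j0.9519) = 0.03604 - j0.1579 A.
Step 6 — Convert to polar: |I| = 0.1619 A, ∠I = -77.1°.

I = 0.1619∠-77.1° A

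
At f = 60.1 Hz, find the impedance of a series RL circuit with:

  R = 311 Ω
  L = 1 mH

Step 1 — Angular frequency: ω = 2π·f = 2π·60.1 = 377.6 rad/s.
Step 2 — Component impedances:
  R: Z = R = 311 Ω
  L: Z = jωL = j·377.6·0.001 = 0 + j0.3776 Ω
Step 3 — Series combination: Z_total = R + L = 311 + j0.3776 Ω = 311∠0.1° Ω.

Z = 311 + j0.3776 Ω = 311∠0.1° Ω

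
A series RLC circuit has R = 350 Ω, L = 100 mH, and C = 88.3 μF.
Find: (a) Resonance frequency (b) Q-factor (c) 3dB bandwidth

Step 1 — Resonance: ω₀ = 1/√(LC) = 1/√(0.1·8.83e-05) = 336.5 rad/s.
Step 2 — f₀ = ω₀/(2π) = 53.56 Hz.
Step 3 — Series Q: Q = ω₀L/R = 336.5·0.1/350 = 0.09615.
Step 4 — Bandwidth: Δω = ω₀/Q = 3500 rad/s; BW = Δω/(2π) = 557 Hz.

(a) f₀ = 53.56 Hz  (b) Q = 0.09615  (c) BW = 557 Hz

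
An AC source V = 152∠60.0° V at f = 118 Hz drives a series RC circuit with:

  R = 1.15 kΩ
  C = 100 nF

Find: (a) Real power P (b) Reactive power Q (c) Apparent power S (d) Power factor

Step 1 — Angular frequency: ω = 2π·f = 2π·118 = 741.4 rad/s.
Step 2 — Component impedances:
  R: Z = R = 1150 Ω
  C: Z = 1/(jωC) = -j/(ω·C) = 0 - j1.349e+04 Ω
Step 3 — Series combination: Z_total = R + C = 1150 - j1.349e+04 Ω = 1.354e+04∠-85.1° Ω.
Step 4 — Source phasor: V = 152∠60.0° V = 76 + j131.6 V.
Step 5 — Current: I = V / Z = -0.009212 + j0.00642 A = 0.01123∠145.1° A.
Step 6 — Complex power: S = V·I* = 0.145 - j1.701 VA.
Step 7 — Real power: P = Re(S) = 0.145 W.
Step 8 — Reactive power: Q = Im(S) = -1.701 VAR.
Step 9 — Apparent power: |S| = 1.707 VA.
Step 10 — Power factor: PF = P/|S| = 0.08495 (leading).

(a) P = 0.145 W  (b) Q = -1.701 VAR  (c) S = 1.707 VA  (d) PF = 0.08495 (leading)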